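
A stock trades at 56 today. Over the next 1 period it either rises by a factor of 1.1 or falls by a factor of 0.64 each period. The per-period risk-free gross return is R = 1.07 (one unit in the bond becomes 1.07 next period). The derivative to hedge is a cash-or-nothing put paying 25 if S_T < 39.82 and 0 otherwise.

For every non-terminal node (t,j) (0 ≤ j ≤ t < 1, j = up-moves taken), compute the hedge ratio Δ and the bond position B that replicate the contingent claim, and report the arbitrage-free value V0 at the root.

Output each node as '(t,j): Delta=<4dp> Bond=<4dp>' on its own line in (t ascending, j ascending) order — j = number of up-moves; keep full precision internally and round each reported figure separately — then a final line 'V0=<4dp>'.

(0,0): Delta=-0.9705 Bond=55.8716
V0=1.5238

Risk-neutral probability p* = (R−d)/(u−d) = (1.07−0.64)/(1.1−0.64) = 0.9348.
Payoff layer (t=1): V(1,0)=25.0000, V(1,1)=0.0000
(0,0): S=56.0000. Δ = (V_up−V_dn)/(S_up−S_dn) = (0.0000−25.0000)/(61.6000−35.8400) = -0.9705. V = [p*·0.0000 + (1−p*)·25.0000]/1.07 = 1.5238. B = V − Δ·S = 55.8716.
Self-financing check: at every node Δ·S+B equals the discounted successor values.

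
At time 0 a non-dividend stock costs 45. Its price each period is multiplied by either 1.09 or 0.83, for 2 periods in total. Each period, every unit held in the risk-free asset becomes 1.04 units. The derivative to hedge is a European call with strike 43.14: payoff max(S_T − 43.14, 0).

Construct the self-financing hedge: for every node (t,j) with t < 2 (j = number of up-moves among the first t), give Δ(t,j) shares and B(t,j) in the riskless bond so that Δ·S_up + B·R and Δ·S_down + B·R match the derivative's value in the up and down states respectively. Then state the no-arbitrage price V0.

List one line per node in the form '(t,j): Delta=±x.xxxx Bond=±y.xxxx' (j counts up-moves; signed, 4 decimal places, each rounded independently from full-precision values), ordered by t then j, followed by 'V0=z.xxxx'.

The replicating-portfolio and risk-neutral prices coincide; use p* = (1.04−0.83)/(1.09−0.83) = 0.8077 for the latter.
At expiry t=2: V(2,0)=0.0000, V(2,1)=0.0000, V(2,2)=10.3245
  t=1,j=0: stock 37.3500 → up 40.7115 (V=0.0000), down 31.0005 (V=0.0000). Price 0.0000; hedge Δ=0.0000, bond B=0.0000.
  t=1,j=1: stock 49.0500 → up 53.4645 (V=10.3245), down 40.7115 (V=0.0000). Price 8.0183; hedge Δ=0.8096, bond B=-31.6913.
  t=0,j=0: stock 45.0000 → up 49.0500 (V=8.0183), down 37.3500 (V=0.0000). Price 6.2272; hedge Δ=0.6853, bond B=-24.6123.
Self-financing check: at every node Δ·S+B equals the discounted successor values.

(0,0): Delta=0.6853 Bond=-24.6123
(1,0): Delta=0.0000 Bond=0.0000
(1,1): Delta=0.8096 Bond=-31.6913
V0=6.2272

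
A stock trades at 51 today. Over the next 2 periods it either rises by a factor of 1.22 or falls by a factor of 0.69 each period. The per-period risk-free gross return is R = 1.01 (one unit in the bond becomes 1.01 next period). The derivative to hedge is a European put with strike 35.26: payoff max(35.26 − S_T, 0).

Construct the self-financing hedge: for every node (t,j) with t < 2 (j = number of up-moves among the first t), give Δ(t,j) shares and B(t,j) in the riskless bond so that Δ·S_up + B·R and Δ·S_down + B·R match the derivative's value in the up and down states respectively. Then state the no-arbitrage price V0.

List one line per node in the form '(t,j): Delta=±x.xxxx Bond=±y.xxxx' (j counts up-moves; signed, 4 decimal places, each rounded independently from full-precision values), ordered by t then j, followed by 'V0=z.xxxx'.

Risk-neutral probability p* = (R−d)/(u−d) = (1.01−0.69)/(1.22−0.69) = 0.6038.
At expiry t=2: V(2,0)=10.9789, V(2,1)=0.0000, V(2,2)=0.0000
(1,0): S=35.1900. Δ = (V_up−V_dn)/(S_up−S_dn) = (0.0000−10.9789)/(42.9318−24.2811) = -0.5887. V = [p*·0.0000 + (1−p*)·10.9789]/1.01 = 4.3071. B = V − Δ·S = 25.0220.
(1,1): S=62.2200. Δ = (V_up−V_dn)/(S_up−S_dn) = (0.0000−0.0000)/(75.9084−42.9318) = 0.0000. V = [p*·0.0000 + (1−p*)·0.0000]/1.01 = 0.0000. B = V − Δ·S = 0.0000.
(0,0): S=51.0000. Δ = (V_up−V_dn)/(S_up−S_dn) = (0.0000−4.3071)/(62.2200−35.1900) = -0.1593. V = [p*·0.0000 + (1−p*)·4.3071]/1.01 = 1.6897. B = V − Δ·S = 9.8162.
Self-financing check: at every node Δ·S+B equals the discounted successor values.

(0,0): Delta=-0.1593 Bond=9.8162
(1,0): Delta=-0.5887 Bond=25.0220
(1,1): Delta=0.0000 Bond=0.0000
V0=1.6897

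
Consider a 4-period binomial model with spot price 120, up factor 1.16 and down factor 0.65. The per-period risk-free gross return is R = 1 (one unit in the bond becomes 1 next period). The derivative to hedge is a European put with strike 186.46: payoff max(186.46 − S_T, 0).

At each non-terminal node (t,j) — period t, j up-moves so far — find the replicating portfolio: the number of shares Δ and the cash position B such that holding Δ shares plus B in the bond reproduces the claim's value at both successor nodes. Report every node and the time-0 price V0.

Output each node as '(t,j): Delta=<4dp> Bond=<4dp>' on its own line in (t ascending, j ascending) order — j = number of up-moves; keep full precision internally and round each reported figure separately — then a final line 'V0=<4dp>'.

The replicating-portfolio and risk-neutral prices coincide; use p* = (1−0.65)/(1.16−0.65) = 0.6863 for the latter.
Terminal values V(4,·): V(4,0)=165.0393, V(4,1)=148.2322, V(4,2)=118.2381, V(4,3)=64.7101, V(4,4)=0.0000
  t=3,j=0: stock 32.9550 → up 38.2278 (V=148.2322), down 21.4207 (V=165.0393). Price 153.5050; hedge Δ=-1.0000, bond B=186.4600.
  t=3,j=1: stock 58.8120 → up 68.2219 (V=118.2381), down 38.2278 (V=148.2322). Price 127.6480; hedge Δ=-1.0000, bond B=186.4600.
  t=3,j=2: stock 104.9568 → up 121.7499 (V=64.7101), down 68.2219 (V=118.2381). Price 81.5032; hedge Δ=-1.0000, bond B=186.4600.
  t=3,j=3: stock 187.3075 → up 217.2767 (V=0.0000), down 121.7499 (V=64.7101). Price 20.3012; hedge Δ=-0.6774, bond B=147.1838.
  t=2,j=0: stock 50.7000 → up 58.8120 (V=127.6480), down 32.9550 (V=153.5050). Price 135.7600; hedge Δ=-1.0000, bond B=186.4600.
  t=2,j=1: stock 90.4800 → up 104.9568 (V=81.5032), down 58.8120 (V=127.6480). Price 95.9800; hedge Δ=-1.0000, bond B=186.4600.
  t=2,j=2: stock 161.4720 → up 187.3075 (V=20.3012), down 104.9568 (V=81.5032). Price 39.5018; hedge Δ=-0.7432, bond B=159.5057.
  t=1,j=0: stock 78.0000 → up 90.4800 (V=95.9800), down 50.7000 (V=135.7600). Price 108.4600; hedge Δ=-1.0000, bond B=186.4600.
  t=1,j=1: stock 139.2000 → up 161.4720 (V=39.5018), down 90.4800 (V=95.9800). Price 57.2205; hedge Δ=-0.7956, bond B=167.9620.
  t=0,j=0: stock 120.0000 → up 139.2000 (V=57.2205), down 78.0000 (V=108.4600). Price 73.2956; hedge Δ=-0.8372, bond B=173.7653.
Check: Δ(0,0)·S0 + B(0,0) = 73.2956 = V0.

(0,0): Delta=-0.8372 Bond=173.7653
(1,0): Delta=-1.0000 Bond=186.4600
(1,1): Delta=-0.7956 Bond=167.9620
(2,0): Delta=-1.0000 Bond=186.4600
(2,1): Delta=-1.0000 Bond=186.4600
(2,2): Delta=-0.7432 Bond=159.5057
(3,0): Delta=-1.0000 Bond=186.4600
(3,1): Delta=-1.0000 Bond=186.4600
(3,2): Delta=-1.0000 Bond=186.4600
(3,3): Delta=-0.6774 Bond=147.1838
V0=73.2956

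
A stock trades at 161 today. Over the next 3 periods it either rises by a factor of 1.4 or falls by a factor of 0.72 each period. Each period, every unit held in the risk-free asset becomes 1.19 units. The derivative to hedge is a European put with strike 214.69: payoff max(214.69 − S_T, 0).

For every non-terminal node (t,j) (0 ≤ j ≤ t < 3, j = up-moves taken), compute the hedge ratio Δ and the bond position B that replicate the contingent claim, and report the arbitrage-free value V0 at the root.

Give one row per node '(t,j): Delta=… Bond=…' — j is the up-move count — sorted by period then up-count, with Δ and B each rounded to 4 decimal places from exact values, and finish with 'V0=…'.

No-arbitrage ⇒ martingale measure with p* = (R−d)/(u−d) = 0.6912.
Payoff layer (t=3): V(3,0)=154.5971, V(3,1)=97.8426, V(3,2)=0.0000, V(3,3)=0.0000
Node (2,0) S=83.4624: V=(p*·97.8426+(1−p*)·154.5971)/1.19=96.9494; Δ=(97.8426−154.5971)/(116.8474−60.0929)=-1.0000; B=V−Δ·S=180.4118
Node (2,1) S=162.2880: V=(p*·0.0000+(1−p*)·97.8426)/1.19=25.3917; Δ=(0.0000−97.8426)/(227.2032−116.8474)=-0.8866; B=V−Δ·S=169.2779
Node (2,2) S=315.5600: V=(p*·0.0000+(1−p*)·0.0000)/1.19=0.0000; Δ=(0.0000−0.0000)/(441.7840−227.2032)=0.0000; B=V−Δ·S=0.0000
Node (1,0) S=115.9200: V=(p*·25.3917+(1−p*)·96.9494)/1.19=39.9079; Δ=(25.3917−96.9494)/(162.2880−83.4624)=-0.9078; B=V−Δ·S=145.1398
Node (1,1) S=225.4000: V=(p*·0.0000+(1−p*)·25.3917)/1.19=6.5895; Δ=(0.0000−25.3917)/(315.5600−162.2880)=-0.1657; B=V−Δ·S=43.9303
Node (0,0) S=161.0000: V=(p*·6.5895+(1−p*)·39.9079)/1.19=14.1841; Δ=(6.5895−39.9079)/(225.4000−115.9200)=-0.3043; B=V−Δ·S=63.1816
Check: Δ(0,0)·S0 + B(0,0) = 14.1841 = V0.

(0,0): Delta=-0.3043 Bond=63.1816
(1,0): Delta=-0.9078 Bond=145.1398
(1,1): Delta=-0.1657 Bond=43.9303
(2,0): Delta=-1.0000 Bond=180.4118
(2,1): Delta=-0.8866 Bond=169.2779
(2,2): Delta=0.0000 Bond=0.0000
V0=14.1841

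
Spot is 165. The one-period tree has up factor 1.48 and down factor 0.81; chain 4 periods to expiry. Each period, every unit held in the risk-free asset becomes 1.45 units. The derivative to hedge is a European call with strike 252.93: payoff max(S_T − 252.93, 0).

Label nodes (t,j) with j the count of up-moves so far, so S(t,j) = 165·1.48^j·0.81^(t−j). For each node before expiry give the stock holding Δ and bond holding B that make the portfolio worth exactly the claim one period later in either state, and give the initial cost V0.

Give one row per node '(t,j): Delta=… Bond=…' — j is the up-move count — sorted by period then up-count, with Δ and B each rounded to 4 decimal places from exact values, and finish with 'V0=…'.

The replicating-portfolio and risk-neutral prices coincide; use p* = (1.45−0.81)/(1.48−0.81) = 0.9552 for the latter.
Payoff layer (t=4): V(4,0)=0.0000, V(4,1)=0.0000, V(4,2)=0.0000, V(4,3)=180.3355, V(4,4)=538.7156
(3,0): S=87.6878. Δ = (V_up−V_dn)/(S_up−S_dn) = (0.0000−0.0000)/(129.7779−71.0271) = 0.0000. V = [p*·0.0000 + (1−p*)·0.0000]/1.45 = 0.0000. B = V − Δ·S = 0.0000.
(3,1): S=160.2196. Δ = (V_up−V_dn)/(S_up−S_dn) = (0.0000−0.0000)/(237.1250−129.7779) = 0.0000. V = [p*·0.0000 + (1−p*)·0.0000]/1.45 = 0.0000. B = V − Δ·S = 0.0000.
(3,2): S=292.7470. Δ = (V_up−V_dn)/(S_up−S_dn) = (180.3355−0.0000)/(433.2655−237.1250) = 0.9194. V = [p*·180.3355 + (1−p*)·0.0000]/1.45 = 118.8005. B = V − Δ·S = -150.3569.
(3,3): S=534.8957. Δ = (V_up−V_dn)/(S_up−S_dn) = (538.7156−180.3355)/(791.6456−433.2655) = 1.0000. V = [p*·538.7156 + (1−p*)·180.3355]/1.45 = 360.4612. B = V − Δ·S = -174.4345.
(2,0): S=108.2565. Δ = (V_up−V_dn)/(S_up−S_dn) = (0.0000−0.0000)/(160.2196−87.6878) = 0.0000. V = [p*·0.0000 + (1−p*)·0.0000]/1.45 = 0.0000. B = V − Δ·S = 0.0000.
(2,1): S=197.8020. Δ = (V_up−V_dn)/(S_up−S_dn) = (118.8005−0.0000)/(292.7470−160.2196) = 0.8964. V = [p*·118.8005 + (1−p*)·0.0000]/1.45 = 78.2628. B = V − Δ·S = -99.0514.
(2,2): S=361.4160. Δ = (V_up−V_dn)/(S_up−S_dn) = (360.4612−118.8005)/(534.8957−292.7470) = 0.9980. V = [p*·360.4612 + (1−p*)·118.8005]/1.45 = 241.1314. B = V − Δ·S = -119.5561.
(1,0): S=133.6500. Δ = (V_up−V_dn)/(S_up−S_dn) = (78.2628−0.0000)/(197.8020−108.2565) = 0.8740. V = [p*·78.2628 + (1−p*)·0.0000]/1.45 = 51.5576. B = V − Δ·S = -65.2526.
(1,1): S=244.2000. Δ = (V_up−V_dn)/(S_up−S_dn) = (241.1314−78.2628)/(361.4160−197.8020) = 0.9954. V = [p*·241.1314 + (1−p*)·78.2628]/1.45 = 161.2681. B = V − Δ·S = -81.8193.
(0,0): S=165.0000. Δ = (V_up−V_dn)/(S_up−S_dn) = (161.2681−51.5576)/(244.2000−133.6500) = 0.9924. V = [p*·161.2681 + (1−p*)·51.5576]/1.45 = 107.8315. B = V − Δ·S = -55.9155.
Self-financing check: at every node Δ·S+B equals the discounted successor values.

(0,0): Delta=0.9924 Bond=-55.9155
(1,0): Delta=0.8740 Bond=-65.2526
(1,1): Delta=0.9954 Bond=-81.8193
(2,0): Delta=0.0000 Bond=0.0000
(2,1): Delta=0.8964 Bond=-99.0514
(2,2): Delta=0.9980 Bond=-119.5561
(3,0): Delta=0.0000 Bond=0.0000
(3,1): Delta=0.0000 Bond=0.0000
(3,2): Delta=0.9194 Bond=-150.3569
(3,3): Delta=1.0000 Bond=-174.4345
V0=107.8315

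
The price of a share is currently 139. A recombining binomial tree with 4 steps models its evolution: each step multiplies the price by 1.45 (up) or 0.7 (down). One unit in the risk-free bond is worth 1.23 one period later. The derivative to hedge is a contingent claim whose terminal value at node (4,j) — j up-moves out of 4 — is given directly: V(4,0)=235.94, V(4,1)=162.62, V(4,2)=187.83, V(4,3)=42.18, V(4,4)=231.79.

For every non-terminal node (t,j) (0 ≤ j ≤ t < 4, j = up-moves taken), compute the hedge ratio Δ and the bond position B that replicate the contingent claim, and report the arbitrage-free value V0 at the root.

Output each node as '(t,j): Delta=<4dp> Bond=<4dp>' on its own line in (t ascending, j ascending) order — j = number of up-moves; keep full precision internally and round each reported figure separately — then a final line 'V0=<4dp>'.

Since d<R<u, set p* = (R−d)/(u−d) = 0.7067; price each node as the discounted p*-expectation of its children.
At expiry t=4: V(4,0)=235.9400, V(4,1)=162.6200, V(4,2)=187.8300, V(4,3)=42.1800, V(4,4)=231.7900
(3,0): S=47.6770. Δ = (V_up−V_dn)/(S_up−S_dn) = (162.6200−235.9400)/(69.1316−33.3739) = -2.0505. V = [p*·162.6200 + (1−p*)·235.9400]/1.23 = 149.6969. B = V − Δ·S = 247.4569.
(3,1): S=98.7595. Δ = (V_up−V_dn)/(S_up−S_dn) = (187.8300−162.6200)/(143.2013−69.1316) = 0.3404. V = [p*·187.8300 + (1−p*)·162.6200]/1.23 = 146.6952. B = V − Δ·S = 113.0818.
(3,2): S=204.5733. Δ = (V_up−V_dn)/(S_up−S_dn) = (42.1800−187.8300)/(296.6312−143.2013) = -0.9493. V = [p*·42.1800 + (1−p*)·187.8300]/1.23 = 69.0276. B = V − Δ·S = 263.2276.
(3,3): S=423.7589. Δ = (V_up−V_dn)/(S_up−S_dn) = (231.7900−42.1800)/(614.4504−296.6312) = 0.5966. V = [p*·231.7900 + (1−p*)·42.1800]/1.23 = 143.2285. B = V − Δ·S = -109.5848.
(2,0): S=68.1100. Δ = (V_up−V_dn)/(S_up−S_dn) = (146.6952−149.6969)/(98.7595−47.6770) = -0.0588. V = [p*·146.6952 + (1−p*)·149.6969]/1.23 = 119.9802. B = V − Δ·S = 123.9825.
(2,1): S=141.0850. Δ = (V_up−V_dn)/(S_up−S_dn) = (69.0276−146.6952)/(204.5732−98.7595) = -0.7340. V = [p*·69.0276 + (1−p*)·146.6952]/1.23 = 74.6424. B = V − Δ·S = 178.1991.
(2,2): S=292.2475. Δ = (V_up−V_dn)/(S_up−S_dn) = (143.2285−69.0276)/(423.7589−204.5733) = 0.3385. V = [p*·143.2285 + (1−p*)·69.0276]/1.23 = 98.7503. B = V − Δ·S = -0.1841.
(1,0): S=97.3000. Δ = (V_up−V_dn)/(S_up−S_dn) = (74.6424−119.9802)/(141.0850−68.1100) = -0.6213. V = [p*·74.6424 + (1−p*)·119.9802]/1.23 = 71.4971. B = V − Δ·S = 131.9476.
(1,1): S=201.5500. Δ = (V_up−V_dn)/(S_up−S_dn) = (98.7503−74.6424)/(292.2475−141.0850) = 0.1595. V = [p*·98.7503 + (1−p*)·74.6424]/1.23 = 74.5355. B = V − Δ·S = 42.3915.
(0,0): S=139.0000. Δ = (V_up−V_dn)/(S_up−S_dn) = (74.5355−71.4971)/(201.5500−97.3000) = 0.0291. V = [p*·74.5355 + (1−p*)·71.4971]/1.23 = 59.8734. B = V − Δ·S = 55.8222.
Check: Δ(0,0)·S0 + B(0,0) = 59.8734 = V0.

(0,0): Delta=0.0291 Bond=55.8222
(1,0): Delta=-0.6213 Bond=131.9476
(1,1): Delta=0.1595 Bond=42.3915
(2,0): Delta=-0.0588 Bond=123.9825
(2,1): Delta=-0.7340 Bond=178.1991
(2,2): Delta=0.3385 Bond=-0.1841
(3,0): Delta=-2.0505 Bond=247.4569
(3,1): Delta=0.3404 Bond=113.0818
(3,2): Delta=-0.9493 Bond=263.2276
(3,3): Delta=0.5966 Bond=-109.5848
V0=59.8734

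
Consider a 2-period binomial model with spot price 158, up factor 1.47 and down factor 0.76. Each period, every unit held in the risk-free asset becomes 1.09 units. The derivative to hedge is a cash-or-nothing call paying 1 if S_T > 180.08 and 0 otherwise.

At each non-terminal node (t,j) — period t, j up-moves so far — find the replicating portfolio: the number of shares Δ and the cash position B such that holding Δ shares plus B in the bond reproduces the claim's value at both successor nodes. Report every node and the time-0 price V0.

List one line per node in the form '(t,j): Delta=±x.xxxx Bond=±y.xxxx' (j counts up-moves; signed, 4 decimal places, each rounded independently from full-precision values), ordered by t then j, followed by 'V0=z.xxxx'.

(0,0): Delta=0.0038 Bond=-0.4188
(1,0): Delta=0.0000 Bond=0.0000
(1,1): Delta=0.0061 Bond=-0.9820
V0=0.1818

The replicating-portfolio and risk-neutral prices coincide; use p* = (1.09−0.76)/(1.47−0.76) = 0.4648 for the latter.
Payoff layer (t=2): V(2,0)=0.0000, V(2,1)=0.0000, V(2,2)=1.0000
  t=1,j=0: stock 120.0800 → up 176.5176 (V=0.0000), down 91.2608 (V=0.0000). Price 0.0000; hedge Δ=0.0000, bond B=0.0000.
  t=1,j=1: stock 232.2600 → up 341.4222 (V=1.0000), down 176.5176 (V=0.0000). Price 0.4264; hedge Δ=0.0061, bond B=-0.9820.
  t=0,j=0: stock 158.0000 → up 232.2600 (V=0.4264), down 120.0800 (V=0.0000). Price 0.1818; hedge Δ=0.0038, bond B=-0.4188.
Each (Δ,B) replicates both successor values, so the strategy is self-financing and V0 is arbitrage-free.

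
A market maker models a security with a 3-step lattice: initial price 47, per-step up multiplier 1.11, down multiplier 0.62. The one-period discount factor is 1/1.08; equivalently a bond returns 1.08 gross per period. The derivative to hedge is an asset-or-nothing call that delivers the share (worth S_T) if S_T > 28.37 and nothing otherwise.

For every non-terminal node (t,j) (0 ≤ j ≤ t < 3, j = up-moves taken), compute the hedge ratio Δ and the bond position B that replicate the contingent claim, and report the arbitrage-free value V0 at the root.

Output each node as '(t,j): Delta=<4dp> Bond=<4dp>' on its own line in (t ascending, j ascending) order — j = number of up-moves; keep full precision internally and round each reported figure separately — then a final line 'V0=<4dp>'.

(0,0): Delta=1.0846 Bond=-4.1455
(1,0): Delta=2.1857 Bond=-36.5633
(1,1): Delta=1.0445 Bond=-2.3846
(2,0): Delta=0.0000 Bond=0.0000
(2,1): Delta=2.2653 Bond=-42.0637
(2,2): Delta=1.0000 Bond=0.0000
V0=46.8299

The replicating-portfolio and risk-neutral prices coincide; use p* = (1.08−0.62)/(1.11−0.62) = 0.9388 for the latter.
At expiry t=3: V(3,0)=0.0000, V(3,1)=0.0000, V(3,2)=35.9034, V(3,3)=64.2787
  t=2,j=0: stock 18.0668 → up 20.0541 (V=0.0000), down 11.2014 (V=0.0000). Price 0.0000; hedge Δ=0.0000, bond B=0.0000.
  t=2,j=1: stock 32.3454 → up 35.9034 (V=35.9034), down 20.0541 (V=0.0000). Price 31.2085; hedge Δ=2.2653, bond B=-42.0637.
  t=2,j=2: stock 57.9087 → up 64.2787 (V=64.2787), down 35.9034 (V=35.9034). Price 57.9087; hedge Δ=1.0000, bond B=0.0000.
  t=1,j=0: stock 29.1400 → up 32.3454 (V=31.2085), down 18.0668 (V=0.0000). Price 27.1276; hedge Δ=2.1857, bond B=-36.5633.
  t=1,j=1: stock 52.1700 → up 57.9087 (V=57.9087), down 32.3454 (V=31.2085). Price 52.1056; hedge Δ=1.0445, bond B=-2.3846.
  t=0,j=0: stock 47.0000 → up 52.1700 (V=52.1056), down 29.1400 (V=27.1276). Price 46.8299; hedge Δ=1.0846, bond B=-4.1455.
Root portfolio cost Δ·47+B reproduces V0=46.8299.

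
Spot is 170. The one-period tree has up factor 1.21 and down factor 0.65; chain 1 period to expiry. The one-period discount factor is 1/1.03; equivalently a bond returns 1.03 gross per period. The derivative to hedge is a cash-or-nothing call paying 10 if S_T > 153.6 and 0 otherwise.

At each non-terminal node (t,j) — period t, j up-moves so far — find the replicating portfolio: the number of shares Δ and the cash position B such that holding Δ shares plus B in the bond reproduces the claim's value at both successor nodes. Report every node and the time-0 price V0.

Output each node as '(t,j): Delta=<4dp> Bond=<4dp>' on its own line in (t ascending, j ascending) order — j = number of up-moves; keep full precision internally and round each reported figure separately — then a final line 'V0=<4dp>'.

Risk-neutral probability p* = (R−d)/(u−d) = (1.03−0.65)/(1.21−0.65) = 0.6786.
At expiry t=1: V(1,0)=0.0000, V(1,1)=10.0000
  t=0,j=0: stock 170.0000 → up 205.7000 (V=10.0000), down 110.5000 (V=0.0000). Price 6.5881; hedge Δ=0.1050, bond B=-11.2691.
Check: Δ(0,0)·S0 + B(0,0) = 6.5881 = V0.

(0,0): Delta=0.1050 Bond=-11.2691
V0=6.5881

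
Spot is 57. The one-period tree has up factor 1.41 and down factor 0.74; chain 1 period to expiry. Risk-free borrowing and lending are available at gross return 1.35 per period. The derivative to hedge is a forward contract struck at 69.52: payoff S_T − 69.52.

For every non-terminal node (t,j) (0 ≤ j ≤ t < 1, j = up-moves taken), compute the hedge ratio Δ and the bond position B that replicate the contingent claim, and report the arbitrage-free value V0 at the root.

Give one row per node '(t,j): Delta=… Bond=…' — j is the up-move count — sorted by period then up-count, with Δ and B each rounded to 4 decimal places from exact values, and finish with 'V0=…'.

Under the risk-neutral measure, an up-move has probability p* = (R−d)/(u−d) = 0.9104 and values discount at R = 1.35.
At expiry t=1: V(1,0)=-27.3400, V(1,1)=10.8500
(0,0): S=57.0000. Δ = (V_up−V_dn)/(S_up−S_dn) = (10.8500−-27.3400)/(80.3700−42.1800) = 1.0000. V = [p*·10.8500 + (1−p*)·-27.3400]/1.35 = 5.5037. B = V − Δ·S = -51.4963.
The time-0 hedge costs 5.5037, which is the no-arbitrage price.

(0,0): Delta=1.0000 Bond=-51.4963
V0=5.5037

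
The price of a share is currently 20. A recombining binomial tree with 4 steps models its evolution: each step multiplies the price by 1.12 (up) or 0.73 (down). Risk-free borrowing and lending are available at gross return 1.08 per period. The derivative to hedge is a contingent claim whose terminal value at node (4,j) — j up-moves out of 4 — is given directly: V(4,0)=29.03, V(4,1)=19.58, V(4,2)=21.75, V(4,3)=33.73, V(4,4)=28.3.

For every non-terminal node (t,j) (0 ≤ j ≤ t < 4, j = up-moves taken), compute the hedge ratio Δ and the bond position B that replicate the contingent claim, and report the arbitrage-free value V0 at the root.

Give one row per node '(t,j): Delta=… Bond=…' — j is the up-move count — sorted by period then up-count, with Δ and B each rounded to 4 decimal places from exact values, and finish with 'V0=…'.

The replicating-portfolio and risk-neutral prices coincide; use p* = (1.08−0.73)/(1.12−0.73) = 0.8974 for the latter.
At expiry t=4: V(4,0)=29.0300, V(4,1)=19.5800, V(4,2)=21.7500, V(4,3)=33.7300, V(4,4)=28.3000
  t=3,j=0: stock 7.7803 → up 8.7140 (V=19.5800), down 5.6796 (V=29.0300). Price 19.0271; hedge Δ=-3.1144, bond B=43.2578.
  t=3,j=1: stock 11.9370 → up 13.3694 (V=21.7500), down 8.7140 (V=19.5800). Price 19.9328; hedge Δ=0.4661, bond B=14.3687.
  t=3,j=2: stock 18.3142 → up 20.5119 (V=33.7300), down 13.3694 (V=21.7500). Price 30.0938; hedge Δ=1.6773, bond B=-0.6242.
  t=3,j=3: stock 28.0986 → up 31.4704 (V=28.3000), down 20.5119 (V=33.7300). Price 26.7194; hedge Δ=-0.4955, bond B=40.6425.
  t=2,j=0: stock 10.6580 → up 11.9370 (V=19.9328), down 7.7803 (V=19.0271). Price 18.3703; hedge Δ=0.2179, bond B=16.0479.
  t=2,j=1: stock 16.3520 → up 18.3142 (V=30.0938), down 11.9370 (V=19.9328). Price 26.8997; hedge Δ=1.5933, bond B=0.8459.
  t=2,j=2: stock 25.0880 → up 28.0986 (V=26.7194), down 18.3142 (V=30.0938). Price 25.0606; hedge Δ=-0.3449, bond B=33.7129.
  t=1,j=0: stock 14.6000 → up 16.3520 (V=26.8997), down 10.6580 (V=18.3703). Price 24.0971; hedge Δ=1.4980, bond B=2.2269.
  t=1,j=1: stock 22.4000 → up 25.0880 (V=25.0606), down 16.3520 (V=26.8997). Price 23.3789; hedge Δ=-0.2105, bond B=28.0944.
  t=0,j=0: stock 20.0000 → up 22.4000 (V=23.3789), down 14.6000 (V=24.0971). Price 21.7154; hedge Δ=-0.0921, bond B=23.5568.
The time-0 hedge costs 21.7154, which is the no-arbitrage price.

(0,0): Delta=-0.0921 Bond=23.5568
(1,0): Delta=1.4980 Bond=2.2269
(1,1): Delta=-0.2105 Bond=28.0944
(2,0): Delta=0.2179 Bond=16.0479
(2,1): Delta=1.5933 Bond=0.8459
(2,2): Delta=-0.3449 Bond=33.7129
(3,0): Delta=-3.1144 Bond=43.2578
(3,1): Delta=0.4661 Bond=14.3687
(3,2): Delta=1.6773 Bond=-0.6242
(3,3): Delta=-0.4955 Bond=40.6425
V0=21.7154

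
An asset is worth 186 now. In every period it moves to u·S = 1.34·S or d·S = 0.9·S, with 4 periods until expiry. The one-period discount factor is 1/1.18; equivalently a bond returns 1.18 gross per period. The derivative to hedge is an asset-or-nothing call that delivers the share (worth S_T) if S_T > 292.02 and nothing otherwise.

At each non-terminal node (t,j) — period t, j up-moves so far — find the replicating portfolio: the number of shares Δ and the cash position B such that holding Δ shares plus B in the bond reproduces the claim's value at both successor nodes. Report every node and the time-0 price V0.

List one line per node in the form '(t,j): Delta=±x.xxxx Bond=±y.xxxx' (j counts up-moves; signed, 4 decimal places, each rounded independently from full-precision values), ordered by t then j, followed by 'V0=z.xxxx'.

(0,0): Delta=1.7007 Bond=-187.7288
(1,0): Delta=1.5904 Bond=-203.0600
(1,1): Delta=1.7430 Bond=-232.0686
(2,0): Delta=0.0000 Bond=0.0000
(2,1): Delta=2.2008 Bond=-376.5312
(2,2): Delta=1.5673 Bond=-215.1607
(3,0): Delta=0.0000 Bond=0.0000
(3,1): Delta=0.0000 Bond=0.0000
(3,2): Delta=3.0455 Bond=-698.1965
(3,3): Delta=1.0000 Bond=0.0000
V0=128.5981

Since d<R<u, set p* = (R−d)/(u−d) = 0.6364; price each node as the discounted p*-expectation of its children.
At expiry t=4: V(4,0)=0.0000, V(4,1)=0.0000, V(4,2)=0.0000, V(4,3)=402.7818, V(4,4)=599.6974
  t=3,j=0: stock 135.5940 → up 181.6960 (V=0.0000), down 122.0346 (V=0.0000). Price 0.0000; hedge Δ=0.0000, bond B=0.0000.
  t=3,j=1: stock 201.8844 → up 270.5251 (V=0.0000), down 181.6960 (V=0.0000). Price 0.0000; hedge Δ=0.0000, bond B=0.0000.
  t=3,j=2: stock 300.5834 → up 402.7818 (V=402.7818), down 270.5251 (V=0.0000). Price 217.2167; hedge Δ=3.0455, bond B=-698.1965.
  t=3,j=3: stock 447.5353 → up 599.6974 (V=599.6974), down 402.7818 (V=402.7818). Price 447.5353; hedge Δ=1.0000, bond B=0.0000.
  t=2,j=0: stock 150.6600 → up 201.8844 (V=0.0000), down 135.5940 (V=0.0000). Price 0.0000; hedge Δ=0.0000, bond B=0.0000.
  t=2,j=1: stock 224.3160 → up 300.5834 (V=217.2167), down 201.8844 (V=0.0000). Price 117.1431; hedge Δ=2.2008, bond B=-376.5312.
  t=2,j=2: stock 333.9816 → up 447.5353 (V=447.5353), down 300.5834 (V=217.2167). Price 308.2908; hedge Δ=1.5673, bond B=-215.1607.
  t=1,j=0: stock 167.4000 → up 224.3160 (V=117.1431), down 150.6600 (V=0.0000). Price 63.1742; hedge Δ=1.5904, bond B=-203.0600.
  t=1,j=1: stock 249.2400 → up 333.9816 (V=308.2908), down 224.3160 (V=117.1431). Price 202.3581; hedge Δ=1.7430, bond B=-232.0686.
  t=0,j=0: stock 186.0000 → up 249.2400 (V=202.3581), down 167.4000 (V=63.1742). Price 128.5981; hedge Δ=1.7007, bond B=-187.7288.
Check: Δ(0,0)·S0 + B(0,0) = 128.5981 = V0.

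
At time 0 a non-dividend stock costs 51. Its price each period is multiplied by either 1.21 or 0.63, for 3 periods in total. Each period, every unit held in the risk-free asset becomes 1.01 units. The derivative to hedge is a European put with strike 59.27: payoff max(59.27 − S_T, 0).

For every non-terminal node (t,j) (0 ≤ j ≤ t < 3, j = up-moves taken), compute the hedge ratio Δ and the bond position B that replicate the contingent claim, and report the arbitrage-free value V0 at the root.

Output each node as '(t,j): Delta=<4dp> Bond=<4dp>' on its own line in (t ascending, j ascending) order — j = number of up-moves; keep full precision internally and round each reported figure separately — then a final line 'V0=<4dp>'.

(0,0): Delta=-0.5579 Bond=43.4620
(1,0): Delta=-1.0000 Bond=58.1021
(1,1): Delta=-0.4367 Bond=36.4201
(2,0): Delta=-1.0000 Bond=58.6832
(2,1): Delta=-1.0000 Bond=58.6832
(2,2): Delta=-0.2824 Bond=25.2585
V0=15.0104

The replicating-portfolio and risk-neutral prices coincide; use p* = (1.01−0.63)/(1.21−0.63) = 0.6552 for the latter.
Payoff layer (t=3): V(3,0)=46.5176, V(3,1)=34.7773, V(3,2)=12.2285, V(3,3)=0.0000
(2,0): S=20.2419. Δ = (V_up−V_dn)/(S_up−S_dn) = (34.7773−46.5176)/(24.4927−12.7524) = -1.0000. V = [p*·34.7773 + (1−p*)·46.5176]/1.01 = 38.4413. B = V − Δ·S = 58.6832.
(2,1): S=38.8773. Δ = (V_up−V_dn)/(S_up−S_dn) = (12.2285−34.7773)/(47.0415−24.4927) = -1.0000. V = [p*·12.2285 + (1−p*)·34.7773]/1.01 = 19.8059. B = V − Δ·S = 58.6832.
(2,2): S=74.6691. Δ = (V_up−V_dn)/(S_up−S_dn) = (0.0000−12.2285)/(90.3496−47.0415) = -0.2824. V = [p*·0.0000 + (1−p*)·12.2285]/1.01 = 4.1750. B = V − Δ·S = 25.2585.
(1,0): S=32.1300. Δ = (V_up−V_dn)/(S_up−S_dn) = (19.8059−38.4413)/(38.8773−20.2419) = -1.0000. V = [p*·19.8059 + (1−p*)·38.4413]/1.01 = 25.9721. B = V − Δ·S = 58.1021.
(1,1): S=61.7100. Δ = (V_up−V_dn)/(S_up−S_dn) = (4.1750−19.8059)/(74.6691−38.8773) = -0.4367. V = [p*·4.1750 + (1−p*)·19.8059]/1.01 = 9.4702. B = V − Δ·S = 36.4201.
(0,0): S=51.0000. Δ = (V_up−V_dn)/(S_up−S_dn) = (9.4702−25.9721)/(61.7100−32.1300) = -0.5579. V = [p*·9.4702 + (1−p*)·25.9721]/1.01 = 15.0104. B = V − Δ·S = 43.4620.
Root portfolio cost Δ·51+B reproduces V0=15.0104.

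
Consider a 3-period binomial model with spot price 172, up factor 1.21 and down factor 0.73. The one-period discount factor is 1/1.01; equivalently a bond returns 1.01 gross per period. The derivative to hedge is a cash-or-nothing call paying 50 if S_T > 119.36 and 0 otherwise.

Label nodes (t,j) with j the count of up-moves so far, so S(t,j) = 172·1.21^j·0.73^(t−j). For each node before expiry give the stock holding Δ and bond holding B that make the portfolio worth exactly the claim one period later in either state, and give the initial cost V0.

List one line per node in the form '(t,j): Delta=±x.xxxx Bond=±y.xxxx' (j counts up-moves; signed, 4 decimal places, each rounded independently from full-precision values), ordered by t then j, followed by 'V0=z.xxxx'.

(0,0): Delta=0.2886 Bond=-19.3641
(1,0): Delta=0.4792 Bond=-43.4836
(1,1): Delta=0.2065 Bond=-2.4678
(2,0): Delta=0.0000 Bond=0.0000
(2,1): Delta=0.6856 Bond=-75.2888
(2,2): Delta=0.0000 Bond=49.5050
V0=30.2748

No-arbitrage ⇒ martingale measure with p* = (R−d)/(u−d) = 0.5833.
Terminal values V(3,·): V(3,0)=0.0000, V(3,1)=0.0000, V(3,2)=50.0000, V(3,3)=50.0000
  t=2,j=0: stock 91.6588 → up 110.9071 (V=0.0000), down 66.9109 (V=0.0000). Price 0.0000; hedge Δ=0.0000, bond B=0.0000.
  t=2,j=1: stock 151.9276 → up 183.8324 (V=50.0000), down 110.9071 (V=0.0000). Price 28.8779; hedge Δ=0.6856, bond B=-75.2888.
  t=2,j=2: stock 251.8252 → up 304.7085 (V=50.0000), down 183.8324 (V=50.0000). Price 49.5050; hedge Δ=0.0000, bond B=49.5050.
  t=1,j=0: stock 125.5600 → up 151.9276 (V=28.8779), down 91.6588 (V=0.0000). Price 16.6786; hedge Δ=0.4792, bond B=-43.4836.
  t=1,j=1: stock 208.1200 → up 251.8252 (V=49.5050), down 151.9276 (V=28.8779). Price 40.5053; hedge Δ=0.2065, bond B=-2.4678.
  t=0,j=0: stock 172.0000 → up 208.1200 (V=40.5053), down 125.5600 (V=16.6786). Price 30.2748; hedge Δ=0.2886, bond B=-19.3641.
Each (Δ,B) replicates both successor values, so the strategy is self-financing and V0 is arbitrage-free.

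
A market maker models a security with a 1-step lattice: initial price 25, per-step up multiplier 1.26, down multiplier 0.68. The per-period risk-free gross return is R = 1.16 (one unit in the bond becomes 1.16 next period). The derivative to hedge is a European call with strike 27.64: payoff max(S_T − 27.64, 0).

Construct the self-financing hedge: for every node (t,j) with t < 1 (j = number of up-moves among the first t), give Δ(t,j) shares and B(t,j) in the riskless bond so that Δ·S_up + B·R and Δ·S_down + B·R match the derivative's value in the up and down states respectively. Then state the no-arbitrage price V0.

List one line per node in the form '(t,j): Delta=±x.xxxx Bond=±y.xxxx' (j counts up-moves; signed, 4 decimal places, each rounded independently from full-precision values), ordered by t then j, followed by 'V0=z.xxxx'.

Since d<R<u, set p* = (R−d)/(u−d) = 0.8276; price each node as the discounted p*-expectation of its children.
Terminal payoffs: V(1,0)=0.0000, V(1,1)=3.8600
Node (0,0) S=25.0000: V=(p*·3.8600+(1−p*)·0.0000)/1.16=2.7539; Δ=(3.8600−0.0000)/(31.5000−17.0000)=0.2662; B=V−Δ·S=-3.9013
Each (Δ,B) replicates both successor values, so the strategy is self-financing and V0 is arbitrage-free.

(0,0): Delta=0.2662 Bond=-3.9013
V0=2.7539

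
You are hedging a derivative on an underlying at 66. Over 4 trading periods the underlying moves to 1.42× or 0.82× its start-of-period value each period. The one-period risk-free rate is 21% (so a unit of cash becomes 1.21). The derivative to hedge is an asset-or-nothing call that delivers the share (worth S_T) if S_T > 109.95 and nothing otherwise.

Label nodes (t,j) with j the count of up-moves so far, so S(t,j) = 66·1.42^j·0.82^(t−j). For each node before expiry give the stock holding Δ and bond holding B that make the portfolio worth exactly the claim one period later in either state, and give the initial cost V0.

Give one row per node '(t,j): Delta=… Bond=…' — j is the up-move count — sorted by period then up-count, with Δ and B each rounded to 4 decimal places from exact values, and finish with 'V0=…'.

(0,0): Delta=1.4238 Bond=-43.8288
(1,0): Delta=1.3771 Bond=-50.5075
(1,1): Delta=1.4383 Bond=-54.3927
(2,0): Delta=0.0000 Bond=0.0000
(2,1): Delta=1.8053 Bond=-94.0217
(2,2): Delta=1.3242 Bond=-50.6271
(3,0): Delta=0.0000 Bond=0.0000
(3,1): Delta=0.0000 Bond=0.0000
(3,2): Delta=2.3667 Bond=-175.0250
(3,3): Delta=1.0000 Bond=0.0000
V0=50.1404

The replicating-portfolio and risk-neutral prices coincide; use p* = (1.21−0.82)/(1.42−0.82) = 0.6500 for the latter.
Terminal values V(4,·): V(4,0)=0.0000, V(4,1)=0.0000, V(4,2)=0.0000, V(4,3)=154.9611, V(4,4)=268.3474
  t=3,j=0: stock 36.3903 → up 51.6742 (V=0.0000), down 29.8400 (V=0.0000). Price 0.0000; hedge Δ=0.0000, bond B=0.0000.
  t=3,j=1: stock 63.0173 → up 89.4846 (V=0.0000), down 51.6742 (V=0.0000). Price 0.0000; hedge Δ=0.0000, bond B=0.0000.
  t=3,j=2: stock 109.1276 → up 154.9611 (V=154.9611), down 89.4846 (V=0.0000). Price 83.2436; hedge Δ=2.3667, bond B=-175.0250.
  t=3,j=3: stock 188.9770 → up 268.3474 (V=268.3474), down 154.9611 (V=154.9611). Price 188.9770; hedge Δ=1.0000, bond B=0.0000.
  t=2,j=0: stock 44.3784 → up 63.0173 (V=0.0000), down 36.3903 (V=0.0000). Price 0.0000; hedge Δ=0.0000, bond B=0.0000.
  t=2,j=1: stock 76.8504 → up 109.1276 (V=83.2436), down 63.0173 (V=0.0000). Price 44.7176; hedge Δ=1.8053, bond B=-94.0217.
  t=2,j=2: stock 133.0824 → up 188.9770 (V=188.9770), down 109.1276 (V=83.2436). Price 125.5953; hedge Δ=1.3242, bond B=-50.6271.
  t=1,j=0: stock 54.1200 → up 76.8504 (V=44.7176), down 44.3784 (V=0.0000). Price 24.0219; hedge Δ=1.3771, bond B=-50.5075.
  t=1,j=1: stock 93.7200 → up 133.0824 (V=125.5953), down 76.8504 (V=44.7176). Price 80.4034; hedge Δ=1.4383, bond B=-54.3927.
  t=0,j=0: stock 66.0000 → up 93.7200 (V=80.4034), down 54.1200 (V=24.0219). Price 50.1404; hedge Δ=1.4238, bond B=-43.8288.
Each (Δ,B) replicates both successor values, so the strategy is self-financing and V0 is arbitrage-free.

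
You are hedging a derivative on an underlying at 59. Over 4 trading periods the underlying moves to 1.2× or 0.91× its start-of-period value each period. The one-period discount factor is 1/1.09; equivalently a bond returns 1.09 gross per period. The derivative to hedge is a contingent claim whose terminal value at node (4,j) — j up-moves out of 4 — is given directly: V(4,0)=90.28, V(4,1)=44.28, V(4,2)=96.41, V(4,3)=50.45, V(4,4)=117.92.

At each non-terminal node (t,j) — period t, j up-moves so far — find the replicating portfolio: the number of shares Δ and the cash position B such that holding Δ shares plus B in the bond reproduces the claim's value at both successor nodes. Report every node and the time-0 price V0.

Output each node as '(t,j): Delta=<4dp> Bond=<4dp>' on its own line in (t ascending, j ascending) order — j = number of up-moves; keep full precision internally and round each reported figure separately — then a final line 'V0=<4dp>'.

No-arbitrage ⇒ martingale measure with p* = (R−d)/(u−d) = 0.6207.
Payoff layer (t=4): V(4,0)=90.2800, V(4,1)=44.2800, V(4,2)=96.4100, V(4,3)=50.4500, V(4,4)=117.9200
(3,0): S=44.4607. Δ = (V_up−V_dn)/(S_up−S_dn) = (44.2800−90.2800)/(53.3528−40.4592) = -3.5677. V = [p*·44.2800 + (1−p*)·90.2800]/1.09 = 56.6314. B = V − Δ·S = 215.2521.
(3,1): S=58.6295. Δ = (V_up−V_dn)/(S_up−S_dn) = (96.4100−44.2800)/(70.3554−53.3528) = 3.0660. V = [p*·96.4100 + (1−p*)·44.2800]/1.09 = 70.3088. B = V − Δ·S = -109.4499.
(3,2): S=77.3136. Δ = (V_up−V_dn)/(S_up−S_dn) = (50.4500−96.4100)/(92.7763−70.3554) = -2.0499. V = [p*·50.4500 + (1−p*)·96.4100]/1.09 = 62.2781. B = V − Δ·S = 220.7608.
(3,3): S=101.9520. Δ = (V_up−V_dn)/(S_up−S_dn) = (117.9200−50.4500)/(122.3424−92.7763) = 2.2820. V = [p*·117.9200 + (1−p*)·50.4500]/1.09 = 84.7045. B = V − Δ·S = -147.9506.
(2,0): S=48.8579. Δ = (V_up−V_dn)/(S_up−S_dn) = (70.3088−56.6314)/(58.6295−44.4607) = 0.9653. V = [p*·70.3088 + (1−p*)·56.6314]/1.09 = 59.7439. B = V − Δ·S = 12.5807.
(2,1): S=64.4280. Δ = (V_up−V_dn)/(S_up−S_dn) = (62.2781−70.3088)/(77.3136−58.6295) = -0.4298. V = [p*·62.2781 + (1−p*)·70.3088]/1.09 = 59.9305. B = V − Δ·S = 87.6225.
(2,2): S=84.9600. Δ = (V_up−V_dn)/(S_up−S_dn) = (84.7045−62.2781)/(101.9520−77.3136) = 0.9102. V = [p*·84.7045 + (1−p*)·62.2781]/1.09 = 69.9064. B = V − Δ·S = -7.4262.
(1,0): S=53.6900. Δ = (V_up−V_dn)/(S_up−S_dn) = (59.9305−59.7439)/(64.4280−48.8579) = 0.0120. V = [p*·59.9305 + (1−p*)·59.7439]/1.09 = 54.9171. B = V − Δ·S = 54.2737.
(1,1): S=70.8000. Δ = (V_up−V_dn)/(S_up−S_dn) = (69.9064−59.9305)/(84.9600−64.4280) = 0.4859. V = [p*·69.9064 + (1−p*)·59.9305]/1.09 = 60.6628. B = V − Δ·S = 26.2631.
(0,0): S=59.0000. Δ = (V_up−V_dn)/(S_up−S_dn) = (60.6628−54.9171)/(70.8000−53.6900) = 0.3358. V = [p*·60.6628 + (1−p*)·54.9171]/1.09 = 53.6545. B = V − Δ·S = 33.8420.
Check: Δ(0,0)·S0 + B(0,0) = 53.6545 = V0.

(0,0): Delta=0.3358 Bond=33.8420
(1,0): Delta=0.0120 Bond=54.2737
(1,1): Delta=0.4859 Bond=26.2631
(2,0): Delta=0.9653 Bond=12.5807
(2,1): Delta=-0.4298 Bond=87.6225
(2,2): Delta=0.9102 Bond=-7.4262
(3,0): Delta=-3.5677 Bond=215.2521
(3,1): Delta=3.0660 Bond=-109.4499
(3,2): Delta=-2.0499 Bond=220.7608
(3,3): Delta=2.2820 Bond=-147.9506
V0=53.6545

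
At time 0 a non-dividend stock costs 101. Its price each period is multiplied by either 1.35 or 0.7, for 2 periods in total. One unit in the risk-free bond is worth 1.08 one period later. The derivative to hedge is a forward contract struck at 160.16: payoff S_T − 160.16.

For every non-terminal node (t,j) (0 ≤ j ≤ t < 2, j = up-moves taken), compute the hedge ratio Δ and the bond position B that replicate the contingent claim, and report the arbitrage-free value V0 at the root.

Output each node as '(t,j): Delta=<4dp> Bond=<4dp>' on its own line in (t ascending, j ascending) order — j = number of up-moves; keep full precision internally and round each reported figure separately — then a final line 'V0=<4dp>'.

Since d<R<u, set p* = (R−d)/(u−d) = 0.5846; price each node as the discounted p*-expectation of its children.
Terminal values V(2,·): V(2,0)=-110.6700, V(2,1)=-64.7150, V(2,2)=23.9125
  t=1,j=0: stock 70.7000 → up 95.4450 (V=-64.7150), down 49.4900 (V=-110.6700). Price -77.5963; hedge Δ=1.0000, bond B=-148.2963.
  t=1,j=1: stock 136.3500 → up 184.0725 (V=23.9125), down 95.4450 (V=-64.7150). Price -11.9463; hedge Δ=1.0000, bond B=-148.2963.
  t=0,j=0: stock 101.0000 → up 136.3500 (V=-11.9463), down 70.7000 (V=-77.5963). Price -36.3114; hedge Δ=1.0000, bond B=-137.3114.
The time-0 hedge costs -36.3114, which is the no-arbitrage price.

(0,0): Delta=1.0000 Bond=-137.3114
(1,0): Delta=1.0000 Bond=-148.2963
(1,1): Delta=1.0000 Bond=-148.2963
V0=-36.3114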